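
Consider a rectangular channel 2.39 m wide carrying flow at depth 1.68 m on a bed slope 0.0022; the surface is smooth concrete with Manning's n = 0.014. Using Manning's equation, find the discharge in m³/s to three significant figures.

A = b·y = 2.39 × 1.68 = 4.015 m²
P = b + 2y = 2.39 + 2×1.68 = 5.750 m
R = A/P = 4.015/5.750 = 0.6983 m
Q = (1/n)·A·R^(2/3)·S^(1/2) = (1/0.014) × 4.015 × 0.6983^(2/3) × 0.0022^(1/2) = 10.59 m³/s

10.6 m³/s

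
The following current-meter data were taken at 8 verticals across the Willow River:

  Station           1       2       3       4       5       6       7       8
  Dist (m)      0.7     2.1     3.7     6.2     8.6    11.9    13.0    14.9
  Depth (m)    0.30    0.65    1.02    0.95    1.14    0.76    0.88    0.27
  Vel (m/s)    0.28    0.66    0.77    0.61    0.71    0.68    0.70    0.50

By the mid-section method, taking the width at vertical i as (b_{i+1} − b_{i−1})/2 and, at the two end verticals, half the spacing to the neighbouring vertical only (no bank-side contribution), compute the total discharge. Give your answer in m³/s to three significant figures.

8.23 m³/s

w_1 = (2.1 − 0.7)/2 = 0.7 m; q_1 = 0.28 × 0.30 × 0.7 = 0.05880 m³/s
w_2 = (3.7 − 0.7)/2 = 1.5 m; q_2 = 0.66 × 0.65 × 1.5 = 0.6435 m³/s
w_3 = (6.2 − 2.1)/2 = 2.05 m; q_3 = 0.77 × 1.02 × 2.05 = 1.610 m³/s
w_4 = (8.6 − 3.7)/2 = 2.45 m; q_4 = 0.61 × 0.95 × 2.45 = 1.420 m³/s
w_5 = (11.9 − 6.2)/2 = 2.85 m; q_5 = 0.71 × 1.14 × 2.85 = 2.307 m³/s
w_6 = (13.0 − 8.6)/2 = 2.2 m; q_6 = 0.68 × 0.76 × 2.2 = 1.137 m³/s
w_7 = (14.9 − 11.9)/2 = 1.5 m; q_7 = 0.70 × 0.88 × 1.5 = 0.9240 m³/s
w_8 = (14.9 − 13.0)/2 = 0.95 m; q_8 = 0.50 × 0.27 × 0.95 = 0.1283 m³/s
Q = Σ qᵢ = 8.228 m³/s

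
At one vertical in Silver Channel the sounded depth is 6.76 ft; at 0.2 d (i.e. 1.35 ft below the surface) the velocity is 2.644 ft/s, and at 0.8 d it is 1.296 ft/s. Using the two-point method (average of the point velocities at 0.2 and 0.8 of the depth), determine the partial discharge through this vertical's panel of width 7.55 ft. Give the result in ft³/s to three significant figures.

v̄ = (2.644 + 1.296) / 2 = 1.970 ft/s
q = v̄ × d × w = 1.970 × 6.76 × 7.55 = 100.5 ft³/s

101 ft³/s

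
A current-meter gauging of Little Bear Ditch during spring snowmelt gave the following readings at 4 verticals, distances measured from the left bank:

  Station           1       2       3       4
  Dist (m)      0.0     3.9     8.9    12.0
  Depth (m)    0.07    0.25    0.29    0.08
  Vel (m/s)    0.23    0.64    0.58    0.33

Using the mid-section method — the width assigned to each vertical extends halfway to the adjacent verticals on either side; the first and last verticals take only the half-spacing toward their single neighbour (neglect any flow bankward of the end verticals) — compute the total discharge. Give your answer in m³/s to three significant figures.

w_1 = (3.9 − 0.0)/2 = 1.95 m; q_1 = 0.23 × 0.07 × 1.95 = 0.03140 m³/s
w_2 = (8.9 − 0.0)/2 = 4.45 m; q_2 = 0.64 × 0.25 × 4.45 = 0.7120 m³/s
w_3 = (12.0 − 3.9)/2 = 4.05 m; q_3 = 0.58 × 0.29 × 4.05 = 0.6812 m³/s
w_4 = (12.0 − 8.9)/2 = 1.55 m; q_4 = 0.33 × 0.08 × 1.55 = 0.04092 m³/s
Q = Σ qᵢ = 1.466 m³/s

1.47 m³/s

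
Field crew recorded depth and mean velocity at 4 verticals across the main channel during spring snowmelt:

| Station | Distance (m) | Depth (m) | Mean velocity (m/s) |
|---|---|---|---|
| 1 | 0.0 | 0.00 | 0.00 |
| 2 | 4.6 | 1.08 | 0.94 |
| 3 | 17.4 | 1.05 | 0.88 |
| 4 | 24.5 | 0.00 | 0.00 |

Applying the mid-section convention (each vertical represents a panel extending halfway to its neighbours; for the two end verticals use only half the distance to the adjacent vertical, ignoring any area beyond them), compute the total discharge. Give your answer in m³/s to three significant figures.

18.0 m³/s

w_2 = (17.4 − 0.0)/2 = 8.7 m; q_2 = 0.94 × 1.08 × 8.7 = 8.832 m³/s
w_3 = (24.5 − 4.6)/2 = 9.95 m; q_3 = 0.88 × 1.05 × 9.95 = 9.194 m³/s
Stations 1, 4 contribute zero (depth or velocity is 0).
Q = Σ qᵢ = 18.03 m³/s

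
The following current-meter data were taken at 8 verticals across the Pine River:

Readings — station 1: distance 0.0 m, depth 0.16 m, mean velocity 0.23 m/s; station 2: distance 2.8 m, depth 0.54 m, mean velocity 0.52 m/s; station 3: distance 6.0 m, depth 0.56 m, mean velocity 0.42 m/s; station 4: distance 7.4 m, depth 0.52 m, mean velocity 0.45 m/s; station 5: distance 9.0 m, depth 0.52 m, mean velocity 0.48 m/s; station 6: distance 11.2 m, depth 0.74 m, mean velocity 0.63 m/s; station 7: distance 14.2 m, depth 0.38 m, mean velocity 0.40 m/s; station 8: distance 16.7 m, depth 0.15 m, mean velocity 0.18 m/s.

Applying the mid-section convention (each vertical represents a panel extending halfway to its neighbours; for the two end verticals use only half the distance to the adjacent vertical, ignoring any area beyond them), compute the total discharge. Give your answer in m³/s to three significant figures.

3.92 m³/s

w_1 = (2.8 − 0.0)/2 = 1.4 m; q_1 = 0.23 × 0.16 × 1.4 = 0.05152 m³/s
w_2 = (6.0 − 0.0)/2 = 3 m; q_2 = 0.52 × 0.54 × 3 = 0.8424 m³/s
w_3 = (7.4 − 2.8)/2 = 2.3 m; q_3 = 0.42 × 0.56 × 2.3 = 0.5410 m³/s
w_4 = (9.0 − 6.0)/2 = 1.5 m; q_4 = 0.45 × 0.52 × 1.5 = 0.3510 m³/s
w_5 = (11.2 − 7.4)/2 = 1.9 m; q_5 = 0.48 × 0.52 × 1.9 = 0.4742 m³/s
w_6 = (14.2 − 9.0)/2 = 2.6 m; q_6 = 0.63 × 0.74 × 2.6 = 1.212 m³/s
w_7 = (16.7 − 11.2)/2 = 2.75 m; q_7 = 0.40 × 0.38 × 2.75 = 0.4180 m³/s
w_8 = (16.7 − 14.2)/2 = 1.25 m; q_8 = 0.18 × 0.15 × 1.25 = 0.03375 m³/s
Q = Σ qᵢ = 3.924 m³/s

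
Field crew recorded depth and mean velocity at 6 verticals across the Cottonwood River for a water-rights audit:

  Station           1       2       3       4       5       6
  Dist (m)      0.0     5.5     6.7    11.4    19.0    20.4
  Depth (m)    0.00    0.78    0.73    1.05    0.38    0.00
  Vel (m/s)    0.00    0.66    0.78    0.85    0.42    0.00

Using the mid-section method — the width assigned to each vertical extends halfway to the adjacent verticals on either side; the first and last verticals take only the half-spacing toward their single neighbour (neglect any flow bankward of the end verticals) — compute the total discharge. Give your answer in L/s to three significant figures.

9610 L/s

w_2 = (6.7 − 0.0)/2 = 3.35 m; q_2 = 0.66 × 0.78 × 3.35 = 1.725 m³/s
w_3 = (11.4 − 5.5)/2 = 2.95 m; q_3 = 0.78 × 0.73 × 2.95 = 1.680 m³/s
w_4 = (19.0 − 6.7)/2 = 6.15 m; q_4 = 0.85 × 1.05 × 6.15 = 5.489 m³/s
w_5 = (20.4 − 11.4)/2 = 4.5 m; q_5 = 0.42 × 0.38 × 4.5 = 0.7182 m³/s
Stations 1, 6 contribute zero (depth or velocity is 0).
Q = Σ qᵢ = 9.611 m³/s
= 9.611 × 1000 = 9611 L/s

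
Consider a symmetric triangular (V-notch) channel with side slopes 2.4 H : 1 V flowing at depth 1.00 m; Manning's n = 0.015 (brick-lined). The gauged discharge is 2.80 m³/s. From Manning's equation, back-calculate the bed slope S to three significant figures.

0.000859

A = z·y² = 2.4×1.00² = 2.400 m²
P = 2y√(1+z²) = 2×1.00×√(1+2.4²) = 5.200 m
R = A/P = 2.400/5.200 = 0.4615 m
S = (Q·n / (1·A·R^(2/3)))² = (2.80×0.015 / (1×2.400×0.5972))² = 0.0008586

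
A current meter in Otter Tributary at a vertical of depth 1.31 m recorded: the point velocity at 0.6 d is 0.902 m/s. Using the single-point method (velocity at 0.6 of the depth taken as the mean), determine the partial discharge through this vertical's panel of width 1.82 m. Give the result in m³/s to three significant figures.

2.15 m³/s

v̄ = v₀.₆ = 0.902 m/s
q = v̄ × d × w = 0.9020 × 1.31 × 1.82 = 2.151 m³/s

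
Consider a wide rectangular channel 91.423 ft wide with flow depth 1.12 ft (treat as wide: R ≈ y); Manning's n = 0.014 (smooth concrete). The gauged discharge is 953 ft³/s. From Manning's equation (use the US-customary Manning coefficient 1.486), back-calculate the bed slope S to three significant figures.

A = b·y = 91.423 × 1.12 = 102.4 ft²
Wide channel: R ≈ y = 1.12 ft
S = (Q·n / (1.486·A·R^(2/3)))² = (953×0.014 / (1.486×102.4×1.078))² = 0.006610

0.00661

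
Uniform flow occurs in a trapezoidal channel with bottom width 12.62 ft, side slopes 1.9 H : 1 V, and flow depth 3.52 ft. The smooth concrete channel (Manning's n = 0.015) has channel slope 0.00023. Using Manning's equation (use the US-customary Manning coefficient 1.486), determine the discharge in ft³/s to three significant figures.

186 ft³/s

A = (b + z·y)·y = (12.62 + 1.9×3.52)×3.52 = 67.96 ft²
P = b + 2y√(1+z²) = 12.62 + 2×3.52×√(1+1.9²) = 27.74 ft
R = A/P = 67.96/27.74 = 2.450 ft
Q = (1.486/n)·A·R^(2/3)·S^(1/2) = (1.486/0.015) × 67.96 × 2.450^(2/3) × 0.00023^(1/2) = 185.6 ft³/s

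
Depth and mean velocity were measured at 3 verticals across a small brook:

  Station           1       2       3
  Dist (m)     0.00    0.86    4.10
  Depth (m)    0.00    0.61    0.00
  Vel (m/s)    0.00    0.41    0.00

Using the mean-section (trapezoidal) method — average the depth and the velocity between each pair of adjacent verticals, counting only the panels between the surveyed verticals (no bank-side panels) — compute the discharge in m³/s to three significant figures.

Panel 1-2: Δb = 0.86 m, d̄ = (0.00+0.61)/2 = 0.305, v̄ = (0.00+0.41)/2 = 0.205 → q = 0.86×0.305×0.205 = 0.05377 m³/s
Panel 2-3: Δb = 3.24 m, d̄ = (0.61+0.00)/2 = 0.305, v̄ = (0.41+0.00)/2 = 0.205 → q = 3.24×0.305×0.205 = 0.2026 m³/s
Q = Σ q = 0.2564 m³/s

0.256 m³/s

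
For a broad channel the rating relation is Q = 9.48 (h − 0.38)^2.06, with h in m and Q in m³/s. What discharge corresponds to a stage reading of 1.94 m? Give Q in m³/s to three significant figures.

Q = 9.48 × (1.94 − 0.38)^2.06 = 9.48 × 1.56^2.06 = 23.69 m³/s

23.7 m³/s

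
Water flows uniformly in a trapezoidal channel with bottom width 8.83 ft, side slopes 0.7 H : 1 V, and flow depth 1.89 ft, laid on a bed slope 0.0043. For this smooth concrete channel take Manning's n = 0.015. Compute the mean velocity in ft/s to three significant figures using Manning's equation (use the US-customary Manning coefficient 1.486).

8.24 ft/s

A = (b + z·y)·y = (8.83 + 0.7×1.89)×1.89 = 19.19 ft²
P = b + 2y√(1+z²) = 8.83 + 2×1.89×√(1+0.7²) = 13.44 ft
R = A/P = 19.19/13.44 = 1.427 ft
Q = (1.486/n)·A·R^(2/3)·S^(1/2) = (1.486/0.015) × 19.19 × 1.427^(2/3) × 0.0043^(1/2) = 158.0 ft³/s
V = Q/A = 158.0/19.19 = 8.235 ft/s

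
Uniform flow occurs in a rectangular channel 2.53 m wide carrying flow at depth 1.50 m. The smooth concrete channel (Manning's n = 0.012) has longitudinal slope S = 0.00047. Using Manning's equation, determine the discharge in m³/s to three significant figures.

5.33 m³/s

A = b·y = 2.53 × 1.50 = 3.795 m²
P = b + 2y = 2.53 + 2×1.50 = 5.530 m
R = A/P = 3.795/5.530 = 0.6863 m
Q = (1/n)·A·R^(2/3)·S^(1/2) = (1/0.012) × 3.795 × 0.6863^(2/3) × 0.00047^(1/2) = 5.334 m³/s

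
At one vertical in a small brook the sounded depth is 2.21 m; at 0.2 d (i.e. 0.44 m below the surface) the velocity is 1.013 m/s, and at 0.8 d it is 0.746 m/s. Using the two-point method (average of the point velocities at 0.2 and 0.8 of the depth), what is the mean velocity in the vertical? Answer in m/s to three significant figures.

0.880 m/s

v̄ = (1.013 + 0.746) / 2 = 0.8795 m/s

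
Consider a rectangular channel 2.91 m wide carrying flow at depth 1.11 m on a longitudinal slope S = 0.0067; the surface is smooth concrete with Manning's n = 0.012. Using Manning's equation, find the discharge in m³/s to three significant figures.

16.2 m³/s

A = b·y = 2.91 × 1.11 = 3.230 m²
P = b + 2y = 2.91 + 2×1.11 = 5.130 m
R = A/P = 3.230/5.130 = 0.6296 m
Q = (1/n)·A·R^(2/3)·S^(1/2) = (1/0.012) × 3.230 × 0.6296^(2/3) × 0.0067^(1/2) = 16.19 m³/s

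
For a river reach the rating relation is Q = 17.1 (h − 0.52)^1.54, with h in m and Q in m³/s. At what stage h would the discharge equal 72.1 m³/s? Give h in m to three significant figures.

h − h₀ = (Q/C)^(1/b) = (72.1/17.1)^(1/1.54) = 2.546 m
h = 0.52 + 2.546 = 3.066 m

3.07 m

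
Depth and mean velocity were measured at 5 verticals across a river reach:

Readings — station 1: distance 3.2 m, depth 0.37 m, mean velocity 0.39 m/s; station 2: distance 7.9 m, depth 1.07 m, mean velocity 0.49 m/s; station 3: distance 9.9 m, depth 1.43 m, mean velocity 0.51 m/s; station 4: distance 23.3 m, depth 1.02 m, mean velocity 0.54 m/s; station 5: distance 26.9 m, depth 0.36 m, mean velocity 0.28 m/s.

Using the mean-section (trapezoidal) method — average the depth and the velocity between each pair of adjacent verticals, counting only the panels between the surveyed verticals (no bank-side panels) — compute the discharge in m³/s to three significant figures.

12.4 m³/s

Panel 1-2: Δb = 4.7 m, d̄ = (0.37+1.07)/2 = 0.72, v̄ = (0.39+0.49)/2 = 0.44 → q = 4.7×0.72×0.44 = 1.489 m³/s
Panel 2-3: Δb = 2 m, d̄ = (1.07+1.43)/2 = 1.25, v̄ = (0.49+0.51)/2 = 0.5 → q = 2×1.25×0.5 = 1.250 m³/s
Panel 3-4: Δb = 13.4 m, d̄ = (1.43+1.02)/2 = 1.225, v̄ = (0.51+0.54)/2 = 0.525 → q = 13.4×1.225×0.525 = 8.618 m³/s
Panel 4-5: Δb = 3.6 m, d̄ = (1.02+0.36)/2 = 0.69, v̄ = (0.54+0.28)/2 = 0.41 → q = 3.6×0.69×0.41 = 1.018 m³/s
Q = Σ q = 12.38 m³/s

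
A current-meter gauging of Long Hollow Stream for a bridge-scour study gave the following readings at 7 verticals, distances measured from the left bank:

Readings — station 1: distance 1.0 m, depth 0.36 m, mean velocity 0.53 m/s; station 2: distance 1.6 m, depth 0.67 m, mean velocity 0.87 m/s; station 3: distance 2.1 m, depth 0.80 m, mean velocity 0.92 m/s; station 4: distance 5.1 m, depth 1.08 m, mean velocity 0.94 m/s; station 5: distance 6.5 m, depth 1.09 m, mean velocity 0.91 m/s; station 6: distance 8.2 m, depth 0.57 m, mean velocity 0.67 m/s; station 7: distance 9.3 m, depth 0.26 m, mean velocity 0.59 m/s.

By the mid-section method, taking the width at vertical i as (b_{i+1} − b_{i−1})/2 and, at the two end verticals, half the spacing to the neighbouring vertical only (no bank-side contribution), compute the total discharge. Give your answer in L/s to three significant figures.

w_1 = (1.6 − 1.0)/2 = 0.3 m; q_1 = 0.53 × 0.36 × 0.3 = 0.05724 m³/s
w_2 = (2.1 − 1.0)/2 = 0.55 m; q_2 = 0.87 × 0.67 × 0.55 = 0.3206 m³/s
w_3 = (5.1 − 1.6)/2 = 1.75 m; q_3 = 0.92 × 0.80 × 1.75 = 1.288 m³/s
w_4 = (6.5 − 2.1)/2 = 2.2 m; q_4 = 0.94 × 1.08 × 2.2 = 2.233 m³/s
w_5 = (8.2 − 5.1)/2 = 1.55 m; q_5 = 0.91 × 1.09 × 1.55 = 1.537 m³/s
w_6 = (9.3 − 6.5)/2 = 1.4 m; q_6 = 0.67 × 0.57 × 1.4 = 0.5347 m³/s
w_7 = (9.3 − 8.2)/2 = 0.55 m; q_7 = 0.59 × 0.26 × 0.55 = 0.08437 m³/s
Q = Σ qᵢ = 6.056 m³/s
= 6.056 × 1000 = 6056 L/s

6060 L/s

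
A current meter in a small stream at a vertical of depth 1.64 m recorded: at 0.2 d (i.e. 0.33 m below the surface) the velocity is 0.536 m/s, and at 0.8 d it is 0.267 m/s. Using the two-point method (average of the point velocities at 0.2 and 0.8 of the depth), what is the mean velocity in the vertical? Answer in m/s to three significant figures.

v̄ = (0.536 + 0.267) / 2 = 0.4015 m/s

0.402 m/s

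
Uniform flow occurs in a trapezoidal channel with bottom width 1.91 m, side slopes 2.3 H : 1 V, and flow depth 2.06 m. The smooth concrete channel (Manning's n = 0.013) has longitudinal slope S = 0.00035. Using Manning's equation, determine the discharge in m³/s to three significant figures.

A = (b + z·y)·y = (1.91 + 2.3×2.06)×2.06 = 13.69 m²
P = b + 2y√(1+z²) = 1.91 + 2×2.06×√(1+2.3²) = 12.24 m
R = A/P = 13.69/12.24 = 1.119 m
Q = (1/n)·A·R^(2/3)·S^(1/2) = (1/0.013) × 13.69 × 1.119^(2/3) × 0.00035^(1/2) = 21.24 m³/s

21.2 m³/s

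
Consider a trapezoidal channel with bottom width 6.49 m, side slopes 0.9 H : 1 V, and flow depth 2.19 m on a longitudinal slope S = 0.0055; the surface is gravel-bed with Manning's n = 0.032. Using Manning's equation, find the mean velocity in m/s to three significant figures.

3.03 m/s

A = (b + z·y)·y = (6.49 + 0.9×2.19)×2.19 = 18.53 m²
P = b + 2y√(1+z²) = 6.49 + 2×2.19×√(1+0.9²) = 12.38 m
R = A/P = 18.53/12.38 = 1.496 m
Q = (1/n)·A·R^(2/3)·S^(1/2) = (1/0.032) × 18.53 × 1.496^(2/3) × 0.0055^(1/2) = 56.18 m³/s
V = Q/A = 56.18/18.53 = 3.032 m/s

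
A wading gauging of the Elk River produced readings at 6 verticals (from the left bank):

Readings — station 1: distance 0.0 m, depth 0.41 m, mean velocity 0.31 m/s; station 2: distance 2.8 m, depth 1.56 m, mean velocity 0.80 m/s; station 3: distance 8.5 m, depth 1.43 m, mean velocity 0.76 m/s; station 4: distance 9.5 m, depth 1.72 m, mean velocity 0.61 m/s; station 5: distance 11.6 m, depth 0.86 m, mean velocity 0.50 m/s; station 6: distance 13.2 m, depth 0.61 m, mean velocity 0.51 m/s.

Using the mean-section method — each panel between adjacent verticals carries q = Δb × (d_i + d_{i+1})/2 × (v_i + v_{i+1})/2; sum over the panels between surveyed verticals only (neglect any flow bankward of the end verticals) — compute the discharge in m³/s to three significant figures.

Panel 1-2: Δb = 2.8 m, d̄ = (0.41+1.56)/2 = 0.985, v̄ = (0.31+0.80)/2 = 0.555 → q = 2.8×0.985×0.555 = 1.531 m³/s
Panel 2-3: Δb = 5.7 m, d̄ = (1.56+1.43)/2 = 1.495, v̄ = (0.80+0.76)/2 = 0.78 → q = 5.7×1.495×0.78 = 6.647 m³/s
Panel 3-4: Δb = 1 m, d̄ = (1.43+1.72)/2 = 1.575, v̄ = (0.76+0.61)/2 = 0.685 → q = 1×1.575×0.685 = 1.079 m³/s
Panel 4-5: Δb = 2.1 m, d̄ = (1.72+0.86)/2 = 1.29, v̄ = (0.61+0.50)/2 = 0.555 → q = 2.1×1.29×0.555 = 1.503 m³/s
Panel 5-6: Δb = 1.6 m, d̄ = (0.86+0.61)/2 = 0.735, v̄ = (0.50+0.51)/2 = 0.505 → q = 1.6×0.735×0.505 = 0.5939 m³/s
Q = Σ q = 11.35 m³/s

11.4 m³/s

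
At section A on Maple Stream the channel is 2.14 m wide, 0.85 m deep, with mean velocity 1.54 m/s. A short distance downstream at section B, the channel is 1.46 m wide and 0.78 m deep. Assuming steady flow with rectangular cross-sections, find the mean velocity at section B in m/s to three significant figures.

2.46 m/s

Q = A₁V₁ = (2.14×0.85) × 1.54 = 2.801 m³/s
A₂ = 1.46 × 0.78 = 1.139 m²
V₂ = Q/A₂ = 2.801/1.139 = 2.460 m/s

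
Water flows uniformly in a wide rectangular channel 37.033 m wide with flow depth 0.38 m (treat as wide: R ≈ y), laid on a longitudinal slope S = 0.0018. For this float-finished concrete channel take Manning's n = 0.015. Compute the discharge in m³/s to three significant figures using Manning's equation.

20.9 m³/s

A = b·y = 37.033 × 0.38 = 14.07 m²
Wide channel: R ≈ y = 0.38 m
Q = (1/n)·A·R^(2/3)·S^(1/2) = (1/0.015) × 14.07 × 0.3800^(2/3) × 0.0018^(1/2) = 20.88 m³/s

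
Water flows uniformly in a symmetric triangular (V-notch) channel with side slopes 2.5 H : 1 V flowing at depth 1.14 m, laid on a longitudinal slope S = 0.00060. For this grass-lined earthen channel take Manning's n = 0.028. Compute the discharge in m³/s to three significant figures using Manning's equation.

1.86 m³/s

A = z·y² = 2.5×1.14² = 3.249 m²
P = 2y√(1+z²) = 2×1.14×√(1+2.5²) = 6.139 m
R = A/P = 3.249/6.139 = 0.5292 m
Q = (1/n)·A·R^(2/3)·S^(1/2) = (1/0.028) × 3.249 × 0.5292^(2/3) × 0.00060^(1/2) = 1.860 m³/s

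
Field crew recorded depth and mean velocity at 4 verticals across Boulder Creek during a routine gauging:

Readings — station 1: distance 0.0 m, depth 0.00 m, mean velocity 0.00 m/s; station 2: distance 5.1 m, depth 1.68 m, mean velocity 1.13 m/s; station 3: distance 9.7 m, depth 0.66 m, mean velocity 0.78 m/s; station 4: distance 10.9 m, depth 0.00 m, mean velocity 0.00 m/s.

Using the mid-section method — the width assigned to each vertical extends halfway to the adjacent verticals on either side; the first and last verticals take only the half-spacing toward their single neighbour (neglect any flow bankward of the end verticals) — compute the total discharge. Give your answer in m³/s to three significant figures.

w_2 = (9.7 − 0.0)/2 = 4.85 m; q_2 = 1.13 × 1.68 × 4.85 = 9.207 m³/s
w_3 = (10.9 − 5.1)/2 = 2.9 m; q_3 = 0.78 × 0.66 × 2.9 = 1.493 m³/s
Stations 1, 4 contribute zero (depth or velocity is 0).
Q = Σ qᵢ = 10.70 m³/s

10.7 m³/s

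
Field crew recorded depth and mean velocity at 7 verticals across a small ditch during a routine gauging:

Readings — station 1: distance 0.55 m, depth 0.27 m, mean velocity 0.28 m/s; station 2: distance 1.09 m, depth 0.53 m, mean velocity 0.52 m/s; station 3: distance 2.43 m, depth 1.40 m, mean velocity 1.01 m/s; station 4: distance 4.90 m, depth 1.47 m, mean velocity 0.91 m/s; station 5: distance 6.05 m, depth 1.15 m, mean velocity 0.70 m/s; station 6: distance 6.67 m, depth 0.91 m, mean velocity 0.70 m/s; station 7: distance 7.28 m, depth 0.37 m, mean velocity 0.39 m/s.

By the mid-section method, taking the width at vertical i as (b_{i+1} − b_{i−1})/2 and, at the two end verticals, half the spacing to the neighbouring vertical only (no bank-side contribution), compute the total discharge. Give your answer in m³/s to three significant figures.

w_1 = (1.09 − 0.55)/2 = 0.27 m; q_1 = 0.28 × 0.27 × 0.27 = 0.02041 m³/s
w_2 = (2.43 − 0.55)/2 = 0.94 m; q_2 = 0.52 × 0.53 × 0.94 = 0.2591 m³/s
w_3 = (4.90 − 1.09)/2 = 1.905 m; q_3 = 1.01 × 1.40 × 1.905 = 2.694 m³/s
w_4 = (6.05 − 2.43)/2 = 1.81 m; q_4 = 0.91 × 1.47 × 1.81 = 2.421 m³/s
w_5 = (6.67 − 4.90)/2 = 0.885 m; q_5 = 0.70 × 1.15 × 0.885 = 0.7124 m³/s
w_6 = (7.28 − 6.05)/2 = 0.615 m; q_6 = 0.70 × 0.91 × 0.615 = 0.3918 m³/s
w_7 = (7.28 − 6.67)/2 = 0.305 m; q_7 = 0.39 × 0.37 × 0.305 = 0.04401 m³/s
Q = Σ qᵢ = 6.543 m³/s

6.54 m³/s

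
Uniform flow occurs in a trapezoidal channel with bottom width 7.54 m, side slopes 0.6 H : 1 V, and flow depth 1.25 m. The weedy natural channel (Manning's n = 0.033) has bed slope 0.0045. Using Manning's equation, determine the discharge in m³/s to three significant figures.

A = (b + z·y)·y = (7.54 + 0.6×1.25)×1.25 = 10.36 m²
P = b + 2y√(1+z²) = 7.54 + 2×1.25×√(1+0.6²) = 10.46 m
R = A/P = 10.36/10.46 = 0.9911 m
Q = (1/n)·A·R^(2/3)·S^(1/2) = (1/0.033) × 10.36 × 0.9911^(2/3) × 0.0045^(1/2) = 20.94 m³/s

20.9 m³/s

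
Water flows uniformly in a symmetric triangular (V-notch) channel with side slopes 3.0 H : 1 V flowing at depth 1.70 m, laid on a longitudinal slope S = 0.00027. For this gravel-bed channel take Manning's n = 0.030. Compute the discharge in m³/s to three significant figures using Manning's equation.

4.11 m³/s

A = z·y² = 3.0×1.70² = 8.670 m²
P = 2y√(1+z²) = 2×1.70×√(1+3.0²) = 10.75 m
R = A/P = 8.670/10.75 = 0.8064 m
Q = (1/n)·A·R^(2/3)·S^(1/2) = (1/0.030) × 8.670 × 0.8064^(2/3) × 0.00027^(1/2) = 4.114 m³/s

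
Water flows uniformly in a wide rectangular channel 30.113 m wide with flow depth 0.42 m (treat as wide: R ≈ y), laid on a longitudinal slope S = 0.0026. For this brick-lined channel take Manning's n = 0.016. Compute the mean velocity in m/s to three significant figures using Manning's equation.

1.79 m/s

A = b·y = 30.113 × 0.42 = 12.65 m²
Wide channel: R ≈ y = 0.42 m
Q = (1/n)·A·R^(2/3)·S^(1/2) = (1/0.016) × 12.65 × 0.4200^(2/3) × 0.0026^(1/2) = 22.60 m³/s
V = Q/A = 22.60/12.65 = 1.787 m/s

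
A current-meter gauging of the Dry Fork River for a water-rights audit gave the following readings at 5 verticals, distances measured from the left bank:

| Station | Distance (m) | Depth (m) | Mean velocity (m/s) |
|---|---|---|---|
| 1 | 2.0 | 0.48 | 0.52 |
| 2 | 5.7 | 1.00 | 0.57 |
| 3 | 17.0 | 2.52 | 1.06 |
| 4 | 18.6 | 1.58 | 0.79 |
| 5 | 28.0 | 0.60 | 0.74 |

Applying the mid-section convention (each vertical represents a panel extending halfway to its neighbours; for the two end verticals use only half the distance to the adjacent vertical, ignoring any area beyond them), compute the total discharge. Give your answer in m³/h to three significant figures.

w_1 = (5.7 − 2.0)/2 = 1.85 m; q_1 = 0.52 × 0.48 × 1.85 = 0.4618 m³/s
w_2 = (17.0 − 2.0)/2 = 7.5 m; q_2 = 0.57 × 1.00 × 7.5 = 4.275 m³/s
w_3 = (18.6 − 5.7)/2 = 6.45 m; q_3 = 1.06 × 2.52 × 6.45 = 17.23 m³/s
w_4 = (28.0 − 17.0)/2 = 5.5 m; q_4 = 0.79 × 1.58 × 5.5 = 6.865 m³/s
w_5 = (28.0 − 18.6)/2 = 4.7 m; q_5 = 0.74 × 0.60 × 4.7 = 2.087 m³/s
Q = Σ qᵢ = 30.92 m³/s
= 30.92 × 3600 = 111300 m³/h

111000 m³/h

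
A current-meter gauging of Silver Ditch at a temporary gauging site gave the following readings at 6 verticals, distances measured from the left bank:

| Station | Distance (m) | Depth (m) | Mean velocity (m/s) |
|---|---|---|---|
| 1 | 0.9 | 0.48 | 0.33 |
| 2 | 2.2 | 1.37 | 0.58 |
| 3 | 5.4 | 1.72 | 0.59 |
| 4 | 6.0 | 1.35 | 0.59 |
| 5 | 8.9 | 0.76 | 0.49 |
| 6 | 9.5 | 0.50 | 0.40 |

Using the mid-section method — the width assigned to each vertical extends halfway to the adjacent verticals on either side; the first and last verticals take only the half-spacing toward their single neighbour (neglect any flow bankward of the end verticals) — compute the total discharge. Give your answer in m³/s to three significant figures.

5.92 m³/s

w_1 = (2.2 − 0.9)/2 = 0.65 m; q_1 = 0.33 × 0.48 × 0.65 = 0.1030 m³/s
w_2 = (5.4 − 0.9)/2 = 2.25 m; q_2 = 0.58 × 1.37 × 2.25 = 1.788 m³/s
w_3 = (6.0 − 2.2)/2 = 1.9 m; q_3 = 0.59 × 1.72 × 1.9 = 1.928 m³/s
w_4 = (8.9 − 5.4)/2 = 1.75 m; q_4 = 0.59 × 1.35 × 1.75 = 1.394 m³/s
w_5 = (9.5 − 6.0)/2 = 1.75 m; q_5 = 0.49 × 0.76 × 1.75 = 0.6517 m³/s
w_6 = (9.5 − 8.9)/2 = 0.3 m; q_6 = 0.40 × 0.50 × 0.3 = 0.06000 m³/s
Q = Σ qᵢ = 5.925 m³/s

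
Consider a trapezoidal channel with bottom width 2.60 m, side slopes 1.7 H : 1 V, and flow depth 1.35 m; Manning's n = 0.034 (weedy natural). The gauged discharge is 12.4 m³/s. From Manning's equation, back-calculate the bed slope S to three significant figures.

0.00519

A = (b + z·y)·y = (2.60 + 1.7×1.35)×1.35 = 6.608 m²
P = b + 2y√(1+z²) = 2.60 + 2×1.35×√(1+1.7²) = 7.925 m
R = A/P = 6.608/7.925 = 0.8338 m
S = (Q·n / (1·A·R^(2/3)))² = (12.4×0.034 / (1×6.608×0.8859))² = 0.005186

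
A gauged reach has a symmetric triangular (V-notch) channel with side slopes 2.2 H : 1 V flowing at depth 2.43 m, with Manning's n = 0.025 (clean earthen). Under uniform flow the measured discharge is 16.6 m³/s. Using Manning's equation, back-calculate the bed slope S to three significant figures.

0.000892

A = z·y² = 2.2×2.43² = 12.99 m²
P = 2y√(1+z²) = 2×2.43×√(1+2.2²) = 11.74 m
R = A/P = 12.99/11.74 = 1.106 m
S = (Q·n / (1·A·R^(2/3)))² = (16.6×0.025 / (1×12.99×1.070))² = 0.0008921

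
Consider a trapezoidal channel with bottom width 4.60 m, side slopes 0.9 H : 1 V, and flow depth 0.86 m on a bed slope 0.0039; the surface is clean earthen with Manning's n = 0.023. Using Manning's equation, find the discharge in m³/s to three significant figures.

9.59 m³/s

A = (b + z·y)·y = (4.60 + 0.9×0.86)×0.86 = 4.622 m²
P = b + 2y√(1+z²) = 4.60 + 2×0.86×√(1+0.9²) = 6.914 m
R = A/P = 4.622/6.914 = 0.6684 m
Q = (1/n)·A·R^(2/3)·S^(1/2) = (1/0.023) × 4.622 × 0.6684^(2/3) × 0.0039^(1/2) = 9.594 m³/s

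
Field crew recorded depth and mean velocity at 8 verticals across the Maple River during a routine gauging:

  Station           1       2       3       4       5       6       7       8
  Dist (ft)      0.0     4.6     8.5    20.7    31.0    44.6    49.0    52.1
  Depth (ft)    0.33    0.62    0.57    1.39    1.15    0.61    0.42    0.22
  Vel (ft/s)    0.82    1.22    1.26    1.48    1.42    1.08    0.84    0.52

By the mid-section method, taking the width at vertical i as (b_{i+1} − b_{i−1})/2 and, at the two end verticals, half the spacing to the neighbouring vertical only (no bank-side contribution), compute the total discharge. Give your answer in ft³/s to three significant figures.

w_1 = (4.6 − 0.0)/2 = 2.3 ft; q_1 = 0.82 × 0.33 × 2.3 = 0.6224 ft³/s
w_2 = (8.5 − 0.0)/2 = 4.25 ft; q_2 = 1.22 × 0.62 × 4.25 = 3.215 ft³/s
w_3 = (20.7 − 4.6)/2 = 8.05 ft; q_3 = 1.26 × 0.57 × 8.05 = 5.782 ft³/s
w_4 = (31.0 − 8.5)/2 = 11.25 ft; q_4 = 1.48 × 1.39 × 11.25 = 23.14 ft³/s
w_5 = (44.6 − 20.7)/2 = 11.95 ft; q_5 = 1.42 × 1.15 × 11.95 = 19.51 ft³/s
w_6 = (49.0 − 31.0)/2 = 9 ft; q_6 = 1.08 × 0.61 × 9 = 5.929 ft³/s
w_7 = (52.1 − 44.6)/2 = 3.75 ft; q_7 = 0.84 × 0.42 × 3.75 = 1.323 ft³/s
w_8 = (52.1 − 49.0)/2 = 1.55 ft; q_8 = 0.52 × 0.22 × 1.55 = 0.1773 ft³/s
Q = Σ qᵢ = 59.71 ft³/s

59.7 ft³/s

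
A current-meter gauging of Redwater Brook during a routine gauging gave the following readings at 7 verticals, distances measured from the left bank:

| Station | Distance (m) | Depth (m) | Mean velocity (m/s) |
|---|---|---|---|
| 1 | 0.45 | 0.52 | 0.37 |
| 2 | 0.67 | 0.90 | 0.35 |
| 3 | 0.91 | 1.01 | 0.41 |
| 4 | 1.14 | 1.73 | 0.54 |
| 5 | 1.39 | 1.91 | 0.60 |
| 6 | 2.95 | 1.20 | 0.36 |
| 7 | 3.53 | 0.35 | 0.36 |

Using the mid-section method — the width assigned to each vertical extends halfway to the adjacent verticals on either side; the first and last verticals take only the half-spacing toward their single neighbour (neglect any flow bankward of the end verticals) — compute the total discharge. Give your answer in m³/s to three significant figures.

w_1 = (0.67 − 0.45)/2 = 0.11 m; q_1 = 0.37 × 0.52 × 0.11 = 0.02116 m³/s
w_2 = (0.91 − 0.45)/2 = 0.23 m; q_2 = 0.35 × 0.90 × 0.23 = 0.07245 m³/s
w_3 = (1.14 − 0.67)/2 = 0.235 m; q_3 = 0.41 × 1.01 × 0.235 = 0.09731 m³/s
w_4 = (1.39 − 0.91)/2 = 0.24 m; q_4 = 0.54 × 1.73 × 0.24 = 0.2242 m³/s
w_5 = (2.95 − 1.14)/2 = 0.905 m; q_5 = 0.60 × 1.91 × 0.905 = 1.037 m³/s
w_6 = (3.53 − 1.39)/2 = 1.07 m; q_6 = 0.36 × 1.20 × 1.07 = 0.4622 m³/s
w_7 = (3.53 − 2.95)/2 = 0.29 m; q_7 = 0.36 × 0.35 × 0.29 = 0.03654 m³/s
Q = Σ qᵢ = 1.951 m³/s

1.95 m³/s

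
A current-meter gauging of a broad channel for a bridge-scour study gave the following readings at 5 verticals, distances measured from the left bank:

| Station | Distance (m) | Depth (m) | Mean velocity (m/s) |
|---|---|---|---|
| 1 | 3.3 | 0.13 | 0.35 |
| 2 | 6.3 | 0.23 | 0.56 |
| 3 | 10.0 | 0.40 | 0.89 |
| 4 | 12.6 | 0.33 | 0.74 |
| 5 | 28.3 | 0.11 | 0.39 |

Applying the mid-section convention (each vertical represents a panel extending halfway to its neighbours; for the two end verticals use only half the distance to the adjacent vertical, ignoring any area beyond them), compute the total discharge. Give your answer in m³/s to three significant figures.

4.19 m³/s

w_1 = (6.3 − 3.3)/2 = 1.5 m; q_1 = 0.35 × 0.13 × 1.5 = 0.06825 m³/s
w_2 = (10.0 − 3.3)/2 = 3.35 m; q_2 = 0.56 × 0.23 × 3.35 = 0.4315 m³/s
w_3 = (12.6 − 6.3)/2 = 3.15 m; q_3 = 0.89 × 0.40 × 3.15 = 1.121 m³/s
w_4 = (28.3 − 10.0)/2 = 9.15 m; q_4 = 0.74 × 0.33 × 9.15 = 2.234 m³/s
w_5 = (28.3 − 12.6)/2 = 7.85 m; q_5 = 0.39 × 0.11 × 7.85 = 0.3368 m³/s
Q = Σ qᵢ = 4.192 m³/s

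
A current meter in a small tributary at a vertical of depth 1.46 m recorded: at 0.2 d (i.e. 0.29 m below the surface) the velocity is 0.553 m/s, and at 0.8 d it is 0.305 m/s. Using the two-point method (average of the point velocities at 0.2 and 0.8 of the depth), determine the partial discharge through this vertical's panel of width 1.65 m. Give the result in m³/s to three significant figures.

1.03 m³/s

v̄ = (0.553 + 0.305) / 2 = 0.4290 m/s
q = v̄ × d × w = 0.4290 × 1.46 × 1.65 = 1.033 m³/s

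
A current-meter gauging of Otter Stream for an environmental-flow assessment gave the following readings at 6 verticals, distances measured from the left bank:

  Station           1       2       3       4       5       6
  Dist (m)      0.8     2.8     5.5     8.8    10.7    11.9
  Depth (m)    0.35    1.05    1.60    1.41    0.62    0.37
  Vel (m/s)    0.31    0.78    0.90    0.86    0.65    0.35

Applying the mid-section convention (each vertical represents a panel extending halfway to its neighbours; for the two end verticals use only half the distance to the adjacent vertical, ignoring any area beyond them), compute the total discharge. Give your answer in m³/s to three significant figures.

10.2 m³/s

w_1 = (2.8 − 0.8)/2 = 1 m; q_1 = 0.31 × 0.35 × 1 = 0.1085 m³/s
w_2 = (5.5 − 0.8)/2 = 2.35 m; q_2 = 0.78 × 1.05 × 2.35 = 1.925 m³/s
w_3 = (8.8 − 2.8)/2 = 3 m; q_3 = 0.90 × 1.60 × 3 = 4.320 m³/s
w_4 = (10.7 − 5.5)/2 = 2.6 m; q_4 = 0.86 × 1.41 × 2.6 = 3.153 m³/s
w_5 = (11.9 − 8.8)/2 = 1.55 m; q_5 = 0.65 × 0.62 × 1.55 = 0.6247 m³/s
w_6 = (11.9 − 10.7)/2 = 0.6 m; q_6 = 0.35 × 0.37 × 0.6 = 0.07770 m³/s
Q = Σ qᵢ = 10.21 m³/s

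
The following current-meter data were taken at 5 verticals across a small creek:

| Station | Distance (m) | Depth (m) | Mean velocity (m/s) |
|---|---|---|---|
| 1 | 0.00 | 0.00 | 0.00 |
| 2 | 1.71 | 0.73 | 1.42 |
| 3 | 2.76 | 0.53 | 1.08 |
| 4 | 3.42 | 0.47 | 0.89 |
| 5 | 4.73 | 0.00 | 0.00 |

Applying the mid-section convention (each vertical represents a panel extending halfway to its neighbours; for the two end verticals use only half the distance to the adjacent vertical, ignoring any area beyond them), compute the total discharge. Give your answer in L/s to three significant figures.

2330 L/s

w_2 = (2.76 − 0.00)/2 = 1.38 m; q_2 = 1.42 × 0.73 × 1.38 = 1.431 m³/s
w_3 = (3.42 − 1.71)/2 = 0.855 m; q_3 = 1.08 × 0.53 × 0.855 = 0.4894 m³/s
w_4 = (4.73 − 2.76)/2 = 0.985 m; q_4 = 0.89 × 0.47 × 0.985 = 0.4120 m³/s
Stations 1, 5 contribute zero (depth or velocity is 0).
Q = Σ qᵢ = 2.332 m³/s
= 2.332 × 1000 = 2332 L/s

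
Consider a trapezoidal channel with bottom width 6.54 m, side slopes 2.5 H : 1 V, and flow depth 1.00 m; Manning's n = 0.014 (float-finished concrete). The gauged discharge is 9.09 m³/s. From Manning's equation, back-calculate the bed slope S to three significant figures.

A = (b + z·y)·y = (6.54 + 2.5×1.00)×1.00 = 9.040 m²
P = b + 2y√(1+z²) = 6.54 + 2×1.00×√(1+2.5²) = 11.93 m
R = A/P = 9.040/11.93 = 0.7581 m
S = (Q·n / (1·A·R^(2/3)))² = (9.09×0.014 / (1×9.040×0.8314))² = 0.0002867

0.000287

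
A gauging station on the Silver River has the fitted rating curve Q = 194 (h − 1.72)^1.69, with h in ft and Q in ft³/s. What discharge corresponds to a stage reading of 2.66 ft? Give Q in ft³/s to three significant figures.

175 ft³/s

Q = 194 × (2.66 − 1.72)^1.69 = 194 × 0.94^1.69 = 174.7 ft³/s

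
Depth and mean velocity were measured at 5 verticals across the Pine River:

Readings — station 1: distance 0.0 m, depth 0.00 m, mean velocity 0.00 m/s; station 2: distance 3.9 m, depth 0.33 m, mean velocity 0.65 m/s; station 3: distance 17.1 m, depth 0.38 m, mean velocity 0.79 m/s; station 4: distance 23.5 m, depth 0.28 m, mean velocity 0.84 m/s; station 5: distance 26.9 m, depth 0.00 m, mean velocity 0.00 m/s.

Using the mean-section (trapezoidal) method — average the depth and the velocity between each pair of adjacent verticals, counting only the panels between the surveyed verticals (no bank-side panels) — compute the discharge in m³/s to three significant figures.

5.50 m³/s

Panel 1-2: Δb = 3.9 m, d̄ = (0.00+0.33)/2 = 0.165, v̄ = (0.00+0.65)/2 = 0.325 → q = 3.9×0.165×0.325 = 0.2091 m³/s
Panel 2-3: Δb = 13.2 m, d̄ = (0.33+0.38)/2 = 0.355, v̄ = (0.65+0.79)/2 = 0.72 → q = 13.2×0.355×0.72 = 3.374 m³/s
Panel 3-4: Δb = 6.4 m, d̄ = (0.38+0.28)/2 = 0.33, v̄ = (0.79+0.84)/2 = 0.815 → q = 6.4×0.33×0.815 = 1.721 m³/s
Panel 4-5: Δb = 3.4 m, d̄ = (0.28+0.00)/2 = 0.14, v̄ = (0.84+0.00)/2 = 0.42 → q = 3.4×0.14×0.42 = 0.1999 m³/s
Q = Σ q = 5.504 m³/s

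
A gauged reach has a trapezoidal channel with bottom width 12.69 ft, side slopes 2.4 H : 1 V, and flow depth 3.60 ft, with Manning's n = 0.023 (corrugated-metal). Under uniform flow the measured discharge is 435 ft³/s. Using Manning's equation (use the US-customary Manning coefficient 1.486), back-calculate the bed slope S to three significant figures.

A = (b + z·y)·y = (12.69 + 2.4×3.60)×3.60 = 76.79 ft²
P = b + 2y√(1+z²) = 12.69 + 2×3.60×√(1+2.4²) = 31.41 ft
R = A/P = 76.79/31.41 = 2.445 ft
S = (Q·n / (1.486·A·R^(2/3)))² = (435×0.023 / (1.486×76.79×1.815))² = 0.002334

0.00233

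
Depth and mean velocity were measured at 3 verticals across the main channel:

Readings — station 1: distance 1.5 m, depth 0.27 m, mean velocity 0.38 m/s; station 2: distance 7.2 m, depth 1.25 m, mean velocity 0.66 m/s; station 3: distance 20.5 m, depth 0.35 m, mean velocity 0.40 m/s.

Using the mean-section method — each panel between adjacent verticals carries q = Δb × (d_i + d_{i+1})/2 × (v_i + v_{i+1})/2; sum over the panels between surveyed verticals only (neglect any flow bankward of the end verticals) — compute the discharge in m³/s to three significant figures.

Panel 1-2: Δb = 5.7 m, d̄ = (0.27+1.25)/2 = 0.76, v̄ = (0.38+0.66)/2 = 0.52 → q = 5.7×0.76×0.52 = 2.253 m³/s
Panel 2-3: Δb = 13.3 m, d̄ = (1.25+0.35)/2 = 0.8, v̄ = (0.66+0.40)/2 = 0.53 → q = 13.3×0.8×0.53 = 5.639 m³/s
Q = Σ q = 7.892 m³/s

7.89 m³/s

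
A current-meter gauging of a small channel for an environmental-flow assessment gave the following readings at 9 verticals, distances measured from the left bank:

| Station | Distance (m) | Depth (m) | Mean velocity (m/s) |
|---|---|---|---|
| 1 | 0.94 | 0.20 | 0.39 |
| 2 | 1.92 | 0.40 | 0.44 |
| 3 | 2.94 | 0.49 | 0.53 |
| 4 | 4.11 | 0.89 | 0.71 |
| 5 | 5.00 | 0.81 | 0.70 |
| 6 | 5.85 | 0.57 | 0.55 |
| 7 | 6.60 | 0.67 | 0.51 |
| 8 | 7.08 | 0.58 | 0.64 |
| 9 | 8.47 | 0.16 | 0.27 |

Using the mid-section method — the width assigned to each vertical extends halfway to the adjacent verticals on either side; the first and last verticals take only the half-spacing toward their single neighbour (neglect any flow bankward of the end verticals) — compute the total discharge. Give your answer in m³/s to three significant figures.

2.48 m³/s

w_1 = (1.92 − 0.94)/2 = 0.49 m; q_1 = 0.39 × 0.20 × 0.49 = 0.03822 m³/s
w_2 = (2.94 − 0.94)/2 = 1 m; q_2 = 0.44 × 0.40 × 1 = 0.1760 m³/s
w_3 = (4.11 − 1.92)/2 = 1.095 m; q_3 = 0.53 × 0.49 × 1.095 = 0.2844 m³/s
w_4 = (5.00 − 2.94)/2 = 1.03 m; q_4 = 0.71 × 0.89 × 1.03 = 0.6509 m³/s
w_5 = (5.85 − 4.11)/2 = 0.87 m; q_5 = 0.70 × 0.81 × 0.87 = 0.4933 m³/s
w_6 = (6.60 − 5.00)/2 = 0.8 m; q_6 = 0.55 × 0.57 × 0.8 = 0.2508 m³/s
w_7 = (7.08 − 5.85)/2 = 0.615 m; q_7 = 0.51 × 0.67 × 0.615 = 0.2101 m³/s
w_8 = (8.47 − 6.60)/2 = 0.935 m; q_8 = 0.64 × 0.58 × 0.935 = 0.3471 m³/s
w_9 = (8.47 − 7.08)/2 = 0.695 m; q_9 = 0.27 × 0.16 × 0.695 = 0.03002 m³/s
Q = Σ qᵢ = 2.481 m³/s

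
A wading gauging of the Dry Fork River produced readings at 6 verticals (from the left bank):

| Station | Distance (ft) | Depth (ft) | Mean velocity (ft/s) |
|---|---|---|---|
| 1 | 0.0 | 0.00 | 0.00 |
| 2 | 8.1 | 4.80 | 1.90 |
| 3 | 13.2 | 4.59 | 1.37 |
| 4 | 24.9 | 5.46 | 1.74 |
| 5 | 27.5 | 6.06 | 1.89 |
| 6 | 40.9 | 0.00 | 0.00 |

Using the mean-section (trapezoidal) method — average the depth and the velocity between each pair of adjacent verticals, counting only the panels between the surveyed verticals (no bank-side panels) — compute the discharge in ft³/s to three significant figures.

Panel 1-2: Δb = 8.1 ft, d̄ = (0.00+4.80)/2 = 2.4, v̄ = (0.00+1.90)/2 = 0.95 → q = 8.1×2.4×0.95 = 18.47 ft³/s
Panel 2-3: Δb = 5.1 ft, d̄ = (4.80+4.59)/2 = 4.695, v̄ = (1.90+1.37)/2 = 1.635 → q = 5.1×4.695×1.635 = 39.15 ft³/s
Panel 3-4: Δb = 11.7 ft, d̄ = (4.59+5.46)/2 = 5.025, v̄ = (1.37+1.74)/2 = 1.555 → q = 11.7×5.025×1.555 = 91.42 ft³/s
Panel 4-5: Δb = 2.6 ft, d̄ = (5.46+6.06)/2 = 5.76, v̄ = (1.74+1.89)/2 = 1.815 → q = 2.6×5.76×1.815 = 27.18 ft³/s
Panel 5-6: Δb = 13.4 ft, d̄ = (6.06+0.00)/2 = 3.03, v̄ = (1.89+0.00)/2 = 0.945 → q = 13.4×3.03×0.945 = 38.37 ft³/s
Q = Σ q = 214.6 ft³/s

215 ft³/s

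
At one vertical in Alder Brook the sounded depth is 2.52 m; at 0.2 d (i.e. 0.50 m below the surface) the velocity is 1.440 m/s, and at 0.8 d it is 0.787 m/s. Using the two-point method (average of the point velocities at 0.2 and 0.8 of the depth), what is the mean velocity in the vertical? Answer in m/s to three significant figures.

1.11 m/s

v̄ = (1.440 + 0.787) / 2 = 1.114 m/s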